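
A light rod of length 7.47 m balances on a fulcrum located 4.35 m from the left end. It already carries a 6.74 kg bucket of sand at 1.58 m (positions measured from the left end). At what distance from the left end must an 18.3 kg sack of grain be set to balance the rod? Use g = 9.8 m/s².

Sum moments about the fulcrum (at 4.35 m from the left end) (the support reaction has zero arm there).
Bucket of sand: 6.74 × 9.8 = 66.05 N down at 1.58 m → arm 2.77 m, τ = 66.05 × 2.77 = 183 N·m counterclockwise.
Net moment of existing loads = 183 N·m counterclockwise.
The sack of grain weighs 18.3 × 9.8 = 179.3 N and must supply an equal clockwise moment, so its lever arm about the fulcrum is 183 / 179.3 = 1.02 m.
That puts it at 4.35 + 1.02 = 5.37 m from the left end.

x ≈ 5.37 m from the left end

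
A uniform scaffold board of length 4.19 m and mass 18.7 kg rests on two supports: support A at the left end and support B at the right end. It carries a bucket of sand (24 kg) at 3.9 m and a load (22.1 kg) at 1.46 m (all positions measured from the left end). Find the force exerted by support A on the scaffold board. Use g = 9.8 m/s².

R_A ≈ 249 N

About support B:
Beam weight: 18.7 × 9.8 = 183.3 N down at 2.095 m → arm 2.095 m, τ = 183.3 × 2.095 = 384 N·m counterclockwise.
Bucket of sand: 24 × 9.8 = 235.2 N down at 3.9 m → arm 0.29 m, τ = 235.2 × 0.29 = 68.21 N·m counterclockwise.
Load: 22.1 × 9.8 = 216.6 N down at 1.46 m → arm 2.73 m, τ = 216.6 × 2.73 = 591.3 N·m counterclockwise.
Net load moment about support B = 1044 N·m counterclockwise.
Reaction R at support A is upward at 0 m, arm 4.19 m → moment R × 4.19 clockwise.
Setting net torque to zero: R × 4.19 = 1044 → R = 249 N.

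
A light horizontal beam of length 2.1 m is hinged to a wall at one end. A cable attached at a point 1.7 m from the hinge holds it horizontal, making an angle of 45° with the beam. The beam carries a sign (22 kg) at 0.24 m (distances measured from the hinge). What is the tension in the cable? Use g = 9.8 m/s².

T ≈ 43 N

Take moments about the hinge.
Sign: 22 × 9.8 = 215.6 N down at 0.24 m → arm 0.24 m, τ = 215.6 × 0.24 = 51.74 N·m clockwise.
Total clockwise load moment = 51.74 N·m.
The cable tension T acts at 1.7 m; only its component perpendicular to the beam, T sinθ, produces torque. sin 45° = 0.7071.
Setting net torque to zero: T × 1.7 × 0.7071 = 51.74 → T = 51.74 / 1.202 = 43 N.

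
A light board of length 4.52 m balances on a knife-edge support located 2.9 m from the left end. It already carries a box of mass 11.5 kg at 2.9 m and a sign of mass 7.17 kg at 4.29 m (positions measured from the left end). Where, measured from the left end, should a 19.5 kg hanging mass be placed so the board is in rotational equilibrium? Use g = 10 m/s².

Sum moments about the knife-edge support (at 2.9 m from the left end) (the support reaction has zero arm there).
Box: acts at the knife-edge support, moment arm 0 → no torque.
Sign: 7.17 × 10 = 71.7 N down at 4.29 m → arm 1.39 m, τ = 71.7 × 1.39 = 99.66 N·m clockwise.
Net moment of existing loads = 99.66 N·m clockwise.
The hanging mass weighs 19.5 × 10 = 195 N and must supply an equal counterclockwise moment, so its lever arm about the knife-edge support is 99.66 / 195 = 0.511 m.
That puts it at 2.9 − 0.511 = 2.39 m from the left end.

x ≈ 2.39 m from the left end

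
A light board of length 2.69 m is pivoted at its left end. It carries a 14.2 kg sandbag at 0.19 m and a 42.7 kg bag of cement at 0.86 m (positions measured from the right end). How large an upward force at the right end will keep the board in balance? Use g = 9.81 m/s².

F ≈ 414 N

Taking torques about the left end:
Sandbag: 14.2 × 9.81 = 139.3 N down at 0.19 m → arm 2.5 m, τ = 139.3 × 2.5 = 348.2 N·m clockwise.
Bag of cement: 42.7 × 9.81 = 418.9 N down at 0.86 m → arm 1.83 m, τ = 418.9 × 1.83 = 766.6 N·m clockwise.
Net moment of the loads = 1115 N·m clockwise.
The upward force F acts at the right end, arm 2.69 m, giving F × 2.69 counterclockwise.
Στ = 0 ⇒ F × 2.69 = 1115 ⇒ F = 1115 / 2.69 = 414 N.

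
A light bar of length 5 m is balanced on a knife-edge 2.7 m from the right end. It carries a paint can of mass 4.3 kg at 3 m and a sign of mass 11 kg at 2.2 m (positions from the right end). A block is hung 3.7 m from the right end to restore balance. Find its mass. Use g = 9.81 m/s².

About the knife-edge (at 2.7 m from the right end):
Paint can: 4.3 × 9.81 = 42.18 N down at 3 m → arm 0.3 m, τ = 42.18 × 0.3 = 12.65 N·m counterclockwise.
Sign: 11 × 9.81 = 107.9 N down at 2.2 m → arm 0.5 m, τ = 107.9 × 0.5 = 53.95 N·m clockwise.
Net moment of known loads = 41.3 N·m clockwise.
An unknown mass m at 3.7 m has arm 1 m; its moment is m·g·1 counterclockwise.
Balancing moments: m × 9.81 × 1 = 41.3, giving m = 41.3 / (9.81 × 1) = 4.21 kg.

m ≈ 4.21 kg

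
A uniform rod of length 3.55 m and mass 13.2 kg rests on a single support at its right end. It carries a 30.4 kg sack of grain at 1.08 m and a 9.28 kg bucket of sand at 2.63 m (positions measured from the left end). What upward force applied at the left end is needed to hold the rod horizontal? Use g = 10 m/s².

Take moments about the right end.
Beam weight: 13.2 × 10 = 132 N down at 1.775 m → arm 1.775 m, τ = 132 × 1.775 = 234.3 N·m counterclockwise.
Sack of grain: 30.4 × 10 = 304 N down at 1.08 m → arm 2.47 m, τ = 304 × 2.47 = 750.9 N·m counterclockwise.
Bucket of sand: 9.28 × 10 = 92.8 N down at 2.63 m → arm 0.92 m, τ = 92.8 × 0.92 = 85.38 N·m counterclockwise.
Net moment of the loads = 1071 N·m counterclockwise.
The upward force F acts at the left end, arm 3.55 m, giving F × 3.55 clockwise.
Στ = 0 ⇒ F × 3.55 = 1071 ⇒ F = 1071 / 3.55 = 302 N.

F ≈ 302 N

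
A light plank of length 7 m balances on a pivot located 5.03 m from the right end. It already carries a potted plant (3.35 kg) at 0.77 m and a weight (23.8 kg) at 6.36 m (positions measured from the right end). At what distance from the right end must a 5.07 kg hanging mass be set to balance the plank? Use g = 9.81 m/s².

x ≈ 1.6 m from the right end

Take moments about the pivot (at 5.03 m from the right end).
Potted plant: 3.35 × 9.81 = 32.86 N down at 0.77 m → arm 4.26 m, τ = 32.86 × 4.26 = 140 N·m clockwise.
Weight: 23.8 × 9.81 = 233.5 N down at 6.36 m → arm 1.33 m, τ = 233.5 × 1.33 = 310.6 N·m counterclockwise.
Net moment of existing loads = 170.6 N·m counterclockwise.
The hanging mass weighs 5.07 × 9.81 = 49.74 N and must supply an equal clockwise moment, so its lever arm about the pivot is 170.6 / 49.74 = 3.43 m.
That puts it at 5.03 − 3.43 = 1.6 m from the right end.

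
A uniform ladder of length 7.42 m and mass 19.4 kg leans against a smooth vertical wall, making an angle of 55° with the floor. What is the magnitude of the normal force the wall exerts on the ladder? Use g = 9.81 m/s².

N_wall ≈ 66.6 N

Choose the foot of the ladder as the axis so the floor normal and friction both act there and drop out.
Ladder weight 19.4×9.81 = 190.3 N acts at 3.71 m along the ladder; its horizontal arm is 3.71·cos55° = 2.128 m → τ = 405 N·m clockwise.
Wall normal N acts horizontally at the top; its moment arm is the height L sinθ = 7.42·sin55° = 6.078 m, counterclockwise.
Balancing moments: N × 6.078 = 405, giving N = 66.6 N.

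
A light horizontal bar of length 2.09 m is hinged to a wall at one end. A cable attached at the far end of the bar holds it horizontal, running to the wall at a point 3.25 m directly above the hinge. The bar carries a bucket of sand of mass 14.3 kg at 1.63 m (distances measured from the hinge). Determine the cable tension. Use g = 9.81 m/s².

T ≈ 130 N

Sum moments about the hinge (the unknown hinge reaction has zero arm there).
Bucket of sand: 14.3 × 9.81 = 140.3 N down at 1.63 m → arm 1.63 m, τ = 140.3 × 1.63 = 228.7 N·m clockwise.
Total clockwise load moment = 228.7 N·m.
The cable tension T acts at 2.09 m; only its component perpendicular to the bar, T sinθ, produces torque. sinθ = h/√(h²+d²) = 3.25/√(3.25²+2.09²) = 0.8411.
Balancing moments: T × 2.09 × 0.8411 = 228.7, giving T = 228.7 / 1.758 = 130 N.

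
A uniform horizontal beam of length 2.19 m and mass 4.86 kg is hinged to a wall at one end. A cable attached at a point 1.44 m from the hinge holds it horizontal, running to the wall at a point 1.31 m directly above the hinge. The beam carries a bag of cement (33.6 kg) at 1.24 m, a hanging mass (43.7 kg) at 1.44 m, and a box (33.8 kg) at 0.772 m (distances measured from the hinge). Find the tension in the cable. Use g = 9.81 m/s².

T ≈ 1380 N

Taking torques about the hinge:
Beam weight: 4.86 × 9.81 = 47.68 N down at 1.095 m → arm 1.095 m, τ = 47.68 × 1.095 = 52.21 N·m clockwise.
Bag of cement: 33.6 × 9.81 = 329.6 N down at 1.24 m → arm 1.24 m, τ = 329.6 × 1.24 = 408.7 N·m clockwise.
Hanging mass: 43.7 × 9.81 = 428.7 N down at 1.44 m → arm 1.44 m, τ = 428.7 × 1.44 = 617.3 N·m clockwise.
Box: 33.8 × 9.81 = 331.6 N down at 0.772 m → arm 0.772 m, τ = 331.6 × 0.772 = 256 N·m clockwise.
Total clockwise load moment = 1334 N·m.
The cable tension T acts at 1.44 m; only its component perpendicular to the beam, T sinθ, produces torque. sinθ = h/√(h²+d²) = 1.31/√(1.31²+1.44²) = 0.6729.
Balancing moments: T × 1.44 × 0.6729 = 1334, giving T = 1334 / 0.969 = 1380 N.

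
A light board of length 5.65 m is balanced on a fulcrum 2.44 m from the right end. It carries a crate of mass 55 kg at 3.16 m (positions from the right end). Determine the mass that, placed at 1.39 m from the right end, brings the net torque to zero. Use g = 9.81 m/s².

About the fulcrum (at 2.44 m from the right end):
Crate: 55 × 9.81 = 539.6 N down at 3.16 m → arm 0.72 m, τ = 539.6 × 0.72 = 388.5 N·m counterclockwise.
Net moment of known loads = 388.5 N·m counterclockwise.
An unknown mass m at 1.39 m has arm 1.05 m; its moment is m·g·1.05 clockwise.
Setting net torque to zero: m × 9.81 × 1.05 = 388.5 → m = 388.5 / (9.81 × 1.05) = 37.7 kg.

m ≈ 37.7 kg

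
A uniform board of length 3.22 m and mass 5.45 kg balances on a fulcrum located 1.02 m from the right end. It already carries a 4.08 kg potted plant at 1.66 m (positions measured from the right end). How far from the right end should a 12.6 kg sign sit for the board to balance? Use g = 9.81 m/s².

x ≈ 0.558 m from the right end

Choose the fulcrum (at 1.02 m from the right end) as the axis so the support reaction has zero arm there.
Beam weight: 5.45 × 9.81 = 53.46 N down at 1.61 m → arm 0.59 m, τ = 53.46 × 0.59 = 31.54 N·m counterclockwise.
Potted plant: 4.08 × 9.81 = 40.02 N down at 1.66 m → arm 0.64 m, τ = 40.02 × 0.64 = 25.61 N·m counterclockwise.
Net moment of existing loads = 57.15 N·m counterclockwise.
The sign weighs 12.6 × 9.81 = 123.6 N and must supply an equal clockwise moment, so its lever arm about the fulcrum is 57.15 / 123.6 = 0.462 m.
That puts it at 1.02 − 0.462 = 0.558 m from the right end.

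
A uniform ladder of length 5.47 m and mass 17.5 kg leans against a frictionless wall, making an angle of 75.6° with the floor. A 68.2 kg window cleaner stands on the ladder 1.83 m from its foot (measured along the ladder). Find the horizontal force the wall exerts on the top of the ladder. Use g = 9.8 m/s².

N_wall ≈ 79.4 N

About the foot of the ladder:
Ladder weight 17.5×9.8 = 171.5 N acts at 2.735 m along the ladder; its horizontal arm is 2.735·cos75.6° = 0.6802 m → τ = 116.7 N·m clockwise.
Window cleaner: 68.2×9.8 = 668.4 N at 1.83 m → arm 0.4551 m → τ = 304.2 N·m clockwise.
Wall normal N acts horizontally at the top; its moment arm is the height L sinθ = 5.47·sin75.6° = 5.298 m, counterclockwise.
Στ = 0 ⇒ N × 5.298 = 420.9 ⇒ N = 79.4 N.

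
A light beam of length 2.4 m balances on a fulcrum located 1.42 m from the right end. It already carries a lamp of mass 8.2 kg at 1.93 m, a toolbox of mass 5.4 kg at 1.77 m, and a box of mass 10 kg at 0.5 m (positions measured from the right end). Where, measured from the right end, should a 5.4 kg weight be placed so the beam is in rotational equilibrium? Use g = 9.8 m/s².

x ≈ 2 m from the right end

Taking torques about the fulcrum (at 1.42 m from the right end):
Lamp: 8.2 × 9.8 = 80.36 N down at 1.93 m → arm 0.51 m, τ = 80.36 × 0.51 = 40.98 N·m counterclockwise.
Toolbox: 5.4 × 9.8 = 52.92 N down at 1.77 m → arm 0.35 m, τ = 52.92 × 0.35 = 18.52 N·m counterclockwise.
Box: 10 × 9.8 = 98 N down at 0.5 m → arm 0.92 m, τ = 98 × 0.92 = 90.16 N·m clockwise.
Net moment of existing loads = 30.66 N·m clockwise.
The weight weighs 5.4 × 9.8 = 52.92 N and must supply an equal counterclockwise moment, so its lever arm about the fulcrum is 30.66 / 52.92 = 0.579 m.
That puts it at 1.42 + 0.579 = 2 m from the right end.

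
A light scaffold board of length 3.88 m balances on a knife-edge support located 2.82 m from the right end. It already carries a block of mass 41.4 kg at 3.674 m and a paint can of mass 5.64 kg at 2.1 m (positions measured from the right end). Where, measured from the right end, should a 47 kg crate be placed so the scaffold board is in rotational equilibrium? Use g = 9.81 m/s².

x ≈ 2.15 m from the right end

About the knife-edge support (at 2.82 m from the right end):
Block: 41.4 × 9.81 = 406.1 N down at 3.674 m → arm 0.854 m, τ = 406.1 × 0.854 = 346.8 N·m counterclockwise.
Paint can: 5.64 × 9.81 = 55.33 N down at 2.1 m → arm 0.72 m, τ = 55.33 × 0.72 = 39.84 N·m clockwise.
Net moment of existing loads = 307 N·m counterclockwise.
The crate weighs 47 × 9.81 = 461.1 N and must supply an equal clockwise moment, so its lever arm about the knife-edge support is 307 / 461.1 = 0.666 m.
That puts it at 2.82 − 0.666 = 2.15 m from the right end.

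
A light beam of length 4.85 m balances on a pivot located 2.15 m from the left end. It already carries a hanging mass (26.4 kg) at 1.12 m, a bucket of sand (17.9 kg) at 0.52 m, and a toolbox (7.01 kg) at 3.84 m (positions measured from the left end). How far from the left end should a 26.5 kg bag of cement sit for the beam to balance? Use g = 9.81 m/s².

Taking torques about the pivot (at 2.15 m from the left end):
Hanging mass: 26.4 × 9.81 = 259 N down at 1.12 m → arm 1.03 m, τ = 259 × 1.03 = 266.8 N·m counterclockwise.
Bucket of sand: 17.9 × 9.81 = 175.6 N down at 0.52 m → arm 1.63 m, τ = 175.6 × 1.63 = 286.2 N·m counterclockwise.
Toolbox: 7.01 × 9.81 = 68.77 N down at 3.84 m → arm 1.69 m, τ = 68.77 × 1.69 = 116.2 N·m clockwise.
Net moment of existing loads = 436.8 N·m counterclockwise.
The bag of cement weighs 26.5 × 9.81 = 260 N and must supply an equal clockwise moment, so its lever arm about the pivot is 436.8 / 260 = 1.68 m.
That puts it at 2.15 + 1.68 = 3.83 m from the left end.

x ≈ 3.83 m from the left end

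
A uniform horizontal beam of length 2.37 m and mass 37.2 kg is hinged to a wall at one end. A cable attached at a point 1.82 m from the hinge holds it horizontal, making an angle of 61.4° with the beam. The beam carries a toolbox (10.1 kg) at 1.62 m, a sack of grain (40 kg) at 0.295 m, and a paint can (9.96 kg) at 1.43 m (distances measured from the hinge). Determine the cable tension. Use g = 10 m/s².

T ≈ 541 N

Take moments about the hinge.
Beam weight: 37.2 × 10 = 372 N down at 1.185 m → arm 1.185 m, τ = 372 × 1.185 = 440.8 N·m clockwise.
Toolbox: 10.1 × 10 = 101 N down at 1.62 m → arm 1.62 m, τ = 101 × 1.62 = 163.6 N·m clockwise.
Sack of grain: 40 × 10 = 400 N down at 0.295 m → arm 0.295 m, τ = 400 × 0.295 = 118 N·m clockwise.
Paint can: 9.96 × 10 = 99.6 N down at 1.43 m → arm 1.43 m, τ = 99.6 × 1.43 = 142.4 N·m clockwise.
Total clockwise load moment = 864.8 N·m.
The cable tension T acts at 1.82 m; only its component perpendicular to the beam, T sinθ, produces torque. sin 61.4° = 0.878.
Balancing moments: T × 1.82 × 0.878 = 864.8, giving T = 864.8 / 1.598 = 541 N.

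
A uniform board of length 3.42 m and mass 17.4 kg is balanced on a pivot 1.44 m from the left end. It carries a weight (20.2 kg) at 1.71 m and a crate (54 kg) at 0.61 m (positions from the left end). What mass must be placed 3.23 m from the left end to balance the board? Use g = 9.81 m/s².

m ≈ 19.4 kg

Sum moments about the pivot (at 1.44 m from the left end) (the support reaction has zero arm there).
Beam weight: 17.4 × 9.81 = 170.7 N down at 1.71 m → arm 0.27 m, τ = 170.7 × 0.27 = 46.09 N·m clockwise.
Weight: 20.2 × 9.81 = 198.2 N down at 1.71 m → arm 0.27 m, τ = 198.2 × 0.27 = 53.51 N·m clockwise.
Crate: 54 × 9.81 = 529.7 N down at 0.61 m → arm 0.83 m, τ = 529.7 × 0.83 = 439.7 N·m counterclockwise.
Net moment of known loads = 340.1 N·m counterclockwise.
An unknown mass m at 3.23 m has arm 1.79 m; its moment is m·g·1.79 clockwise.
For rotational equilibrium, m × 9.81 × 1.79 = 340.1, so m = 340.1 / (9.81 × 1.79) = 19.4 kg.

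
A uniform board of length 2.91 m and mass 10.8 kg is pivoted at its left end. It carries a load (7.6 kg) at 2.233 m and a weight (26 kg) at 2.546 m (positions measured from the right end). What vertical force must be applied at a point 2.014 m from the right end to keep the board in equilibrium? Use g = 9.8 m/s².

F ≈ 332 N

Take moments about the left end.
Beam weight: 10.8 × 9.8 = 105.8 N down at 1.455 m → arm 1.455 m, τ = 105.8 × 1.455 = 153.9 N·m clockwise.
Load: 7.6 × 9.8 = 74.48 N down at 2.233 m → arm 0.677 m, τ = 74.48 × 0.677 = 50.42 N·m clockwise.
Weight: 26 × 9.8 = 254.8 N down at 2.546 m → arm 0.364 m, τ = 254.8 × 0.364 = 92.75 N·m clockwise.
Net moment of the loads = 297.1 N·m clockwise.
The upward force F acts at a point 2.014 m from the right end, arm 0.896 m, giving F × 0.896 counterclockwise.
For rotational equilibrium, F × 0.896 = 297.1, so F = 297.1 / 0.896 = 332 N.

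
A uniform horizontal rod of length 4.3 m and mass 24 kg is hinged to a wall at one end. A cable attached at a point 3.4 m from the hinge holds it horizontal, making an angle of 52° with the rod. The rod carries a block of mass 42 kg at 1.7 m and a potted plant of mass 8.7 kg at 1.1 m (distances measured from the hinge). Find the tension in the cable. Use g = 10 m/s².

T ≈ 495 N

Choose the hinge as the axis so the unknown hinge reaction has zero arm there.
Beam weight: 24 × 10 = 240 N down at 2.15 m → arm 2.15 m, τ = 240 × 2.15 = 516 N·m clockwise.
Block: 42 × 10 = 420 N down at 1.7 m → arm 1.7 m, τ = 420 × 1.7 = 714 N·m clockwise.
Potted plant: 8.7 × 10 = 87 N down at 1.1 m → arm 1.1 m, τ = 87 × 1.1 = 95.7 N·m clockwise.
Total clockwise load moment = 1326 N·m.
The cable tension T acts at 3.4 m; only its component perpendicular to the rod, T sinθ, produces torque. sin 52° = 0.788.
Setting net torque to zero: T × 3.4 × 0.788 = 1326 → T = 1326 / 2.679 = 495 N.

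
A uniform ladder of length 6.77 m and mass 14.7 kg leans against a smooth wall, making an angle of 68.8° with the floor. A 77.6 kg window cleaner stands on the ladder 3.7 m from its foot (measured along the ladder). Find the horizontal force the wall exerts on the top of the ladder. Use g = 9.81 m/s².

Taking torques about the foot of the ladder:
Ladder weight 14.7×9.81 = 144.2 N acts at 3.385 m along the ladder; its horizontal arm is 3.385·cos68.8° = 1.224 m → τ = 176.5 N·m clockwise.
Window cleaner: 77.6×9.81 = 761.3 N at 3.7 m → arm 1.338 m → τ = 1019 N·m clockwise.
Wall normal N acts horizontally at the top; its moment arm is the height L sinθ = 6.77·sin68.8° = 6.312 m, counterclockwise.
Στ = 0 ⇒ N × 6.312 = 1196 ⇒ N = 189 N.

N_wall ≈ 189 N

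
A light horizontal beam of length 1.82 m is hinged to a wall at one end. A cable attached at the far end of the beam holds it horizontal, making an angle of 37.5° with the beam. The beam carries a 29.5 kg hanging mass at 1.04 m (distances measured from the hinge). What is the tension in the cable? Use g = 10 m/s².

Taking torques about the hinge:
Hanging mass: 29.5 × 10 = 295 N down at 1.04 m → arm 1.04 m, τ = 295 × 1.04 = 306.8 N·m clockwise.
Total clockwise load moment = 306.8 N·m.
The cable tension T acts at 1.82 m; only its component perpendicular to the beam, T sinθ, produces torque. sin 37.5° = 0.6088.
For rotational equilibrium, T × 1.82 × 0.6088 = 306.8, so T = 306.8 / 1.108 = 277 N.

T ≈ 277 N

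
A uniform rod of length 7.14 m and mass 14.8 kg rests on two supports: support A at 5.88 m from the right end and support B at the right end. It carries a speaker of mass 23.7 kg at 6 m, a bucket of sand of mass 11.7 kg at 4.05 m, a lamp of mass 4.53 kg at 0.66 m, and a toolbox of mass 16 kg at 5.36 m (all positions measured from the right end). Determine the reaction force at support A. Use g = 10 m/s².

R_A ≈ 563 N

Sum moments about support B (its reaction then has zero moment arm).
Beam weight: 14.8 × 10 = 148 N down at 3.57 m → arm 3.57 m, τ = 148 × 3.57 = 528.4 N·m counterclockwise.
Speaker: 23.7 × 10 = 237 N down at 6 m → arm 6 m, τ = 237 × 6 = 1422 N·m counterclockwise.
Bucket of sand: 11.7 × 10 = 117 N down at 4.05 m → arm 4.05 m, τ = 117 × 4.05 = 473.8 N·m counterclockwise.
Lamp: 4.53 × 10 = 45.3 N down at 0.66 m → arm 0.66 m, τ = 45.3 × 0.66 = 29.9 N·m counterclockwise.
Toolbox: 16 × 10 = 160 N down at 5.36 m → arm 5.36 m, τ = 160 × 5.36 = 857.6 N·m counterclockwise.
Net load moment about support B = 3312 N·m counterclockwise.
Reaction R at support A is upward at 5.88 m, arm 5.88 m → moment R × 5.88 clockwise.
Setting net torque to zero: R × 5.88 = 3312 → R = 563 N.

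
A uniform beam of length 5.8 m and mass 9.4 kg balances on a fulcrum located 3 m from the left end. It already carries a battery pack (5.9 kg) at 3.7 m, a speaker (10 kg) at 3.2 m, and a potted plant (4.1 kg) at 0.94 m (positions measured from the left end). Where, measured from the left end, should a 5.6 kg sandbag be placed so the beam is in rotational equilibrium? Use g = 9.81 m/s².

x ≈ 3.58 m from the left end

Choose the fulcrum (at 3 m from the left end) as the axis so the support reaction has zero arm there.
Beam weight: 9.4 × 9.81 = 92.21 N down at 2.9 m → arm 0.1 m, τ = 92.21 × 0.1 = 9.221 N·m counterclockwise.
Battery pack: 5.9 × 9.81 = 57.88 N down at 3.7 m → arm 0.7 m, τ = 57.88 × 0.7 = 40.52 N·m clockwise.
Speaker: 10 × 9.81 = 98.1 N down at 3.2 m → arm 0.2 m, τ = 98.1 × 0.2 = 19.62 N·m clockwise.
Potted plant: 4.1 × 9.81 = 40.22 N down at 0.94 m → arm 2.06 m, τ = 40.22 × 2.06 = 82.85 N·m counterclockwise.
Net moment of existing loads = 31.93 N·m counterclockwise.
The sandbag weighs 5.6 × 9.81 = 54.94 N and must supply an equal clockwise moment, so its lever arm about the fulcrum is 31.93 / 54.94 = 0.581 m.
That puts it at 3 + 0.581 = 3.58 m from the left end.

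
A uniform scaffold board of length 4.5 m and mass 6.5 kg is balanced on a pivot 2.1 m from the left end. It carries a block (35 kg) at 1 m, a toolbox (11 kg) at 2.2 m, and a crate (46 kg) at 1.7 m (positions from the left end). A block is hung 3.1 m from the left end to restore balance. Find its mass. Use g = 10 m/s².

Sum moments about the pivot (at 2.1 m from the left end) (the support reaction has zero arm there).
Beam weight: 6.5 × 10 = 65 N down at 2.25 m → arm 0.15 m, τ = 65 × 0.15 = 9.75 N·m clockwise.
Block: 35 × 10 = 350 N down at 1 m → arm 1.1 m, τ = 350 × 1.1 = 385 N·m counterclockwise.
Toolbox: 11 × 10 = 110 N down at 2.2 m → arm 0.1 m, τ = 110 × 0.1 = 11 N·m clockwise.
Crate: 46 × 10 = 460 N down at 1.7 m → arm 0.4 m, τ = 460 × 0.4 = 184 N·m counterclockwise.
Net moment of known loads = 548.2 N·m counterclockwise.
An unknown mass m at 3.1 m has arm 1 m; its moment is m·g·1 clockwise.
Setting net torque to zero: m × 10 × 1 = 548.2 → m = 548.2 / (10 × 1) = 54.8 kg.

m ≈ 54.8 kg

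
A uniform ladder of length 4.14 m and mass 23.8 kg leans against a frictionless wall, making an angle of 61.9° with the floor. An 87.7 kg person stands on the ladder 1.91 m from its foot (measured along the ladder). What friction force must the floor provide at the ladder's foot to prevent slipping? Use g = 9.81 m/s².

Sum moments about the foot of the ladder (the floor normal and friction both act there and drop out).
Ladder weight 23.8×9.81 = 233.5 N acts at 2.07 m along the ladder; its horizontal arm is 2.07·cos61.9° = 0.975 m → τ = 227.7 N·m clockwise.
Person: 87.7×9.81 = 860.3 N at 1.91 m → arm 0.8996 m → τ = 773.9 N·m clockwise.
Wall normal N acts horizontally at the top; its moment arm is the height L sinθ = 4.14·sin61.9° = 3.652 m, counterclockwise.
For rotational equilibrium, N × 3.652 = 1002, so N = 274 N.
ΣFx = 0: friction at the foot balances the wall's push, so f = N_wall = 274 N.

f ≈ 274 N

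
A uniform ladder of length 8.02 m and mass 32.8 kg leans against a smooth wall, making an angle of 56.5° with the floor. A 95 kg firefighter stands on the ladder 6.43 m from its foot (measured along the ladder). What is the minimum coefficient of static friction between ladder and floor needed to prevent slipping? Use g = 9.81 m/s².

Take moments about the foot of the ladder.
Ladder weight 32.8×9.81 = 321.8 N acts at 4.01 m along the ladder; its horizontal arm is 4.01·cos56.5° = 2.213 m → τ = 712.1 N·m clockwise.
Firefighter: 95×9.81 = 932 N at 6.43 m → arm 3.549 m → τ = 3308 N·m clockwise.
Wall normal N acts horizontally at the top; its moment arm is the height L sinθ = 8.02·sin56.5° = 6.688 m, counterclockwise.
For rotational equilibrium, N × 6.688 = 4020, so N = 601.1 N.
ΣFx = 0 ⇒ f = N_wall = 601.1 N. ΣFy = 0 ⇒ N_floor = 1254 N.
μ_min = f / N_floor = 601.1 / 1254 = 0.479.

μ_min ≈ 0.479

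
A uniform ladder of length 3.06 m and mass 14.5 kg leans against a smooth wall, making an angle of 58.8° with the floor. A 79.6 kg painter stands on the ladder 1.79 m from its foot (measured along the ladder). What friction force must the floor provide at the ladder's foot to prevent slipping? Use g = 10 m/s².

Take moments about the foot of the ladder.
Ladder weight 14.5×10 = 145 N acts at 1.53 m along the ladder; its horizontal arm is 1.53·cos58.8° = 0.7926 m → τ = 114.9 N·m clockwise.
Painter: 79.6×10 = 796 N at 1.79 m → arm 0.9273 m → τ = 738.1 N·m clockwise.
Wall normal N acts horizontally at the top; its moment arm is the height L sinθ = 3.06·sin58.8° = 2.617 m, counterclockwise.
Στ = 0 ⇒ N × 2.617 = 853 ⇒ N = 326 N.
ΣFx = 0: friction at the foot balances the wall's push, so f = N_wall = 326 N.

f ≈ 326 N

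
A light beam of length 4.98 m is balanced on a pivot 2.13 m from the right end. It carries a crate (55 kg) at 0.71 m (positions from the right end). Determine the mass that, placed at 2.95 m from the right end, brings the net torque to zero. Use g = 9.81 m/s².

m ≈ 95.2 kg

Taking torques about the pivot (at 2.13 m from the right end):
Crate: 55 × 9.81 = 539.6 N down at 0.71 m → arm 1.42 m, τ = 539.6 × 1.42 = 766.2 N·m clockwise.
Net moment of known loads = 766.2 N·m clockwise.
An unknown mass m at 2.95 m has arm 0.82 m; its moment is m·g·0.82 counterclockwise.
Setting net torque to zero: m × 9.81 × 0.82 = 766.2 → m = 766.2 / (9.81 × 0.82) = 95.2 kg.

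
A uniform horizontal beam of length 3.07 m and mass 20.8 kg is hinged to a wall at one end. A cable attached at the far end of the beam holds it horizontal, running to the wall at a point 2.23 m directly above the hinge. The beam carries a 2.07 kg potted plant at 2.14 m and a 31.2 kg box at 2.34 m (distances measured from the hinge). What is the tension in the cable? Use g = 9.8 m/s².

T ≈ 594 N

Take moments about the hinge.
Beam weight: 20.8 × 9.8 = 203.8 N down at 1.535 m → arm 1.535 m, τ = 203.8 × 1.535 = 312.8 N·m clockwise.
Potted plant: 2.07 × 9.8 = 20.29 N down at 2.14 m → arm 2.14 m, τ = 20.29 × 2.14 = 43.42 N·m clockwise.
Box: 31.2 × 9.8 = 305.8 N down at 2.34 m → arm 2.34 m, τ = 305.8 × 2.34 = 715.6 N·m clockwise.
Total clockwise load moment = 1072 N·m.
The cable tension T acts at 3.07 m; only its component perpendicular to the beam, T sinθ, produces torque. sinθ = h/√(h²+d²) = 2.23/√(2.23²+3.07²) = 0.5877.
Στ = 0 ⇒ T × 3.07 × 0.5877 = 1072 ⇒ T = 1072 / 1.804 = 594 N.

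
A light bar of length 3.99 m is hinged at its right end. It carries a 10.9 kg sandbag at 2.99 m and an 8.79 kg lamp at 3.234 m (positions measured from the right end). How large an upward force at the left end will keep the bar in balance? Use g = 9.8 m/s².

F ≈ 150 N

Take moments about the right end.
Sandbag: 10.9 × 9.8 = 106.8 N down at 2.99 m → arm 2.99 m, τ = 106.8 × 2.99 = 319.3 N·m counterclockwise.
Lamp: 8.79 × 9.8 = 86.14 N down at 3.234 m → arm 3.234 m, τ = 86.14 × 3.234 = 278.6 N·m counterclockwise.
Net moment of the loads = 597.9 N·m counterclockwise.
The upward force F acts at the left end, arm 3.99 m, giving F × 3.99 clockwise.
Setting net torque to zero: F × 3.99 = 597.9 → F = 597.9 / 3.99 = 150 N.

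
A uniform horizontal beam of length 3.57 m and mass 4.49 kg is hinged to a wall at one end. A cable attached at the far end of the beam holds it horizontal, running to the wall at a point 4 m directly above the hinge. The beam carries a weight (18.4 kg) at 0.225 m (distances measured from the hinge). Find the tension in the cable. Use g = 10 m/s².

About the hinge:
Beam weight: 4.49 × 10 = 44.9 N down at 1.785 m → arm 1.785 m, τ = 44.9 × 1.785 = 80.15 N·m clockwise.
Weight: 18.4 × 10 = 184 N down at 0.225 m → arm 0.225 m, τ = 184 × 0.225 = 41.4 N·m clockwise.
Total clockwise load moment = 121.6 N·m.
The cable tension T acts at 3.57 m; only its component perpendicular to the beam, T sinθ, produces torque. sinθ = h/√(h²+d²) = 4/√(4²+3.57²) = 0.7461.
For rotational equilibrium, T × 3.57 × 0.7461 = 121.6, so T = 121.6 / 2.664 = 45.6 N.

T ≈ 45.6 N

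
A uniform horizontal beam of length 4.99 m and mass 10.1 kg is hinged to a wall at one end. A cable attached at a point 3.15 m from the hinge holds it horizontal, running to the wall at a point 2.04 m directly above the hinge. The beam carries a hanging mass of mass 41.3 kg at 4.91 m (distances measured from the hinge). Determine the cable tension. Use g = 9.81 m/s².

Taking torques about the hinge:
Beam weight: 10.1 × 9.81 = 99.08 N down at 2.495 m → arm 2.495 m, τ = 99.08 × 2.495 = 247.2 N·m clockwise.
Hanging mass: 41.3 × 9.81 = 405.2 N down at 4.91 m → arm 4.91 m, τ = 405.2 × 4.91 = 1990 N·m clockwise.
Total clockwise load moment = 2237 N·m.
The cable tension T acts at 3.15 m; only its component perpendicular to the beam, T sinθ, produces torque. sinθ = h/√(h²+d²) = 2.04/√(2.04²+3.15²) = 0.5436.
Στ = 0 ⇒ T × 3.15 × 0.5436 = 2237 ⇒ T = 2237 / 1.712 = 1310 N.

T ≈ 1310 N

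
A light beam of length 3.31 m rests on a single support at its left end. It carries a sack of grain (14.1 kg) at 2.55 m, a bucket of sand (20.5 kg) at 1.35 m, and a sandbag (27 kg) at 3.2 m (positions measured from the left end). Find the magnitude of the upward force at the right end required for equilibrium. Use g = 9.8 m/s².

F ≈ 444 N

Take moments about the left end.
Sack of grain: 14.1 × 9.8 = 138.2 N down at 2.55 m → arm 2.55 m, τ = 138.2 × 2.55 = 352.4 N·m clockwise.
Bucket of sand: 20.5 × 9.8 = 200.9 N down at 1.35 m → arm 1.35 m, τ = 200.9 × 1.35 = 271.2 N·m clockwise.
Sandbag: 27 × 9.8 = 264.6 N down at 3.2 m → arm 3.2 m, τ = 264.6 × 3.2 = 846.7 N·m clockwise.
Net moment of the loads = 1470 N·m clockwise.
The upward force F acts at the right end, arm 3.31 m, giving F × 3.31 counterclockwise.
Στ = 0 ⇒ F × 3.31 = 1470 ⇒ F = 1470 / 3.31 = 444 N.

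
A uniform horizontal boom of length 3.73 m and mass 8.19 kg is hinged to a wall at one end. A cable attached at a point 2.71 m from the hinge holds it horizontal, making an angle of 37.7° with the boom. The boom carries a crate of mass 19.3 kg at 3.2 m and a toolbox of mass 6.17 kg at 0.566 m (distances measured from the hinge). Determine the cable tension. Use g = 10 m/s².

About the hinge:
Beam weight: 8.19 × 10 = 81.9 N down at 1.865 m → arm 1.865 m, τ = 81.9 × 1.865 = 152.7 N·m clockwise.
Crate: 19.3 × 10 = 193 N down at 3.2 m → arm 3.2 m, τ = 193 × 3.2 = 617.6 N·m clockwise.
Toolbox: 6.17 × 10 = 61.7 N down at 0.566 m → arm 0.566 m, τ = 61.7 × 0.566 = 34.92 N·m clockwise.
Total clockwise load moment = 805.2 N·m.
The cable tension T acts at 2.71 m; only its component perpendicular to the boom, T sinθ, produces torque. sin 37.7° = 0.6115.
Setting net torque to zero: T × 2.71 × 0.6115 = 805.2 → T = 805.2 / 1.657 = 486 N.

T ≈ 486 N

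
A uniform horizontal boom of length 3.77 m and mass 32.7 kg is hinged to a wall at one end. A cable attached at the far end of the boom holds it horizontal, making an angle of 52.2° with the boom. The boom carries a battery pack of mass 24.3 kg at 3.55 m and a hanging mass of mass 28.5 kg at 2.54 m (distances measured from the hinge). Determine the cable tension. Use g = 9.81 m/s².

About the hinge:
Beam weight: 32.7 × 9.81 = 320.8 N down at 1.885 m → arm 1.885 m, τ = 320.8 × 1.885 = 604.7 N·m clockwise.
Battery pack: 24.3 × 9.81 = 238.4 N down at 3.55 m → arm 3.55 m, τ = 238.4 × 3.55 = 846.3 N·m clockwise.
Hanging mass: 28.5 × 9.81 = 279.6 N down at 2.54 m → arm 2.54 m, τ = 279.6 × 2.54 = 710.2 N·m clockwise.
Total clockwise load moment = 2161 N·m.
The cable tension T acts at 3.77 m; only its component perpendicular to the boom, T sinθ, produces torque. sin 52.2° = 0.7902.
For rotational equilibrium, T × 3.77 × 0.7902 = 2161, so T = 2161 / 2.979 = 725 N.

T ≈ 725 N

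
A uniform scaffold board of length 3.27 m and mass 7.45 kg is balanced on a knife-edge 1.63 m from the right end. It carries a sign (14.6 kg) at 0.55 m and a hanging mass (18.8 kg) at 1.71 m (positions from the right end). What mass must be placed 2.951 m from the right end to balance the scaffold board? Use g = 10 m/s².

Choose the knife-edge (at 1.63 m from the right end) as the axis so the support reaction has zero arm there.
Beam weight: 7.45 × 10 = 74.5 N down at 1.635 m → arm 0.005 m, τ = 74.5 × 0.005 = 0.3725 N·m counterclockwise.
Sign: 14.6 × 10 = 146 N down at 0.55 m → arm 1.08 m, τ = 146 × 1.08 = 157.7 N·m clockwise.
Hanging mass: 18.8 × 10 = 188 N down at 1.71 m → arm 0.08 m, τ = 188 × 0.08 = 15.04 N·m counterclockwise.
Net moment of known loads = 142.3 N·m clockwise.
An unknown mass m at 2.951 m has arm 1.321 m; its moment is m·g·1.321 counterclockwise.
For rotational equilibrium, m × 10 × 1.321 = 142.3, so m = 142.3 / (10 × 1.321) = 10.8 kg.

m ≈ 10.8 kg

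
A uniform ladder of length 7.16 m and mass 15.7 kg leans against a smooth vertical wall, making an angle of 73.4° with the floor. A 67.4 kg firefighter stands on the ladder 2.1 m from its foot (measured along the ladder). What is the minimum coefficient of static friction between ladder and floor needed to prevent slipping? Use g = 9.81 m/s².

μ_min ≈ 0.0991

Sum moments about the foot of the ladder (the floor normal and friction both act there and drop out).
Ladder weight 15.7×9.81 = 154 N acts at 3.58 m along the ladder; its horizontal arm is 3.58·cos73.4° = 1.023 m → τ = 157.5 N·m clockwise.
Firefighter: 67.4×9.81 = 661.2 N at 2.1 m → arm 0.5999 m → τ = 396.7 N·m clockwise.
Wall normal N acts horizontally at the top; its moment arm is the height L sinθ = 7.16·sin73.4° = 6.862 m, counterclockwise.
Balancing moments: N × 6.862 = 554.2, giving N = 80.76 N.
ΣFx = 0 ⇒ f = N_wall = 80.76 N. ΣFy = 0 ⇒ N_floor = 815.2 N.
μ_min = f / N_floor = 80.76 / 815.2 = 0.0991.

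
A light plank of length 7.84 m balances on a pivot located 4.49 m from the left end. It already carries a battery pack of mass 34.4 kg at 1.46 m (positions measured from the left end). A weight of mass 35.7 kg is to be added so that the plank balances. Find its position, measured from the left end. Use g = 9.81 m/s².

x ≈ 7.41 m from the left end

Take moments about the pivot (at 4.49 m from the left end).
Battery pack: 34.4 × 9.81 = 337.5 N down at 1.46 m → arm 3.03 m, τ = 337.5 × 3.03 = 1023 N·m counterclockwise.
Net moment of existing loads = 1023 N·m counterclockwise.
The weight weighs 35.7 × 9.81 = 350.2 N and must supply an equal clockwise moment, so its lever arm about the pivot is 1023 / 350.2 = 2.92 m.
That puts it at 4.49 + 2.92 = 7.41 m from the left end.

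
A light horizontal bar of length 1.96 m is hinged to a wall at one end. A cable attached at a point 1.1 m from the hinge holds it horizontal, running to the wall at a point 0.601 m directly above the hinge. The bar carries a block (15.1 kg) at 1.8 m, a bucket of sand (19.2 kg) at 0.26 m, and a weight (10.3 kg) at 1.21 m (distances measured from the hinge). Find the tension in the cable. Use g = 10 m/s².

T ≈ 846 N

Take moments about the hinge.
Block: 15.1 × 10 = 151 N down at 1.8 m → arm 1.8 m, τ = 151 × 1.8 = 271.8 N·m clockwise.
Bucket of sand: 19.2 × 10 = 192 N down at 0.26 m → arm 0.26 m, τ = 192 × 0.26 = 49.92 N·m clockwise.
Weight: 10.3 × 10 = 103 N down at 1.21 m → arm 1.21 m, τ = 103 × 1.21 = 124.6 N·m clockwise.
Total clockwise load moment = 446.3 N·m.
The cable tension T acts at 1.1 m; only its component perpendicular to the bar, T sinθ, produces torque. sinθ = h/√(h²+d²) = 0.601/√(0.601²+1.1²) = 0.4795.
For rotational equilibrium, T × 1.1 × 0.4795 = 446.3, so T = 446.3 / 0.5274 = 846 N.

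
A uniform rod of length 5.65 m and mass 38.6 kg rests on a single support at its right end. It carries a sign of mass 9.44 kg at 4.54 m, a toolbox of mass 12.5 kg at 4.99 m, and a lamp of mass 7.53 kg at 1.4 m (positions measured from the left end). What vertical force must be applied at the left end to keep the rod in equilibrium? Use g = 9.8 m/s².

F ≈ 277 N

About the right end:
Beam weight: 38.6 × 9.8 = 378.3 N down at 2.825 m → arm 2.825 m, τ = 378.3 × 2.825 = 1069 N·m counterclockwise.
Sign: 9.44 × 9.8 = 92.51 N down at 4.54 m → arm 1.11 m, τ = 92.51 × 1.11 = 102.7 N·m counterclockwise.
Toolbox: 12.5 × 9.8 = 122.5 N down at 4.99 m → arm 0.66 m, τ = 122.5 × 0.66 = 80.85 N·m counterclockwise.
Lamp: 7.53 × 9.8 = 73.79 N down at 1.4 m → arm 4.25 m, τ = 73.79 × 4.25 = 313.6 N·m counterclockwise.
Net moment of the loads = 1566 N·m counterclockwise.
The upward force F acts at the left end, arm 5.65 m, giving F × 5.65 clockwise.
For rotational equilibrium, F × 5.65 = 1566, so F = 1566 / 5.65 = 277 N.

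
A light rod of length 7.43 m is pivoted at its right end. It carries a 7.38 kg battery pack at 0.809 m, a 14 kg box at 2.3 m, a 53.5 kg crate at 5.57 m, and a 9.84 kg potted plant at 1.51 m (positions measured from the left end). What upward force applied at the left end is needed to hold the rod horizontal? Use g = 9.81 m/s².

Sum moments about the right end (the unknown pivot reaction has zero arm there).
Battery pack: 7.38 × 9.81 = 72.4 N down at 0.809 m → arm 6.621 m, τ = 72.4 × 6.621 = 479.4 N·m counterclockwise.
Box: 14 × 9.81 = 137.3 N down at 2.3 m → arm 5.13 m, τ = 137.3 × 5.13 = 704.3 N·m counterclockwise.
Crate: 53.5 × 9.81 = 524.8 N down at 5.57 m → arm 1.86 m, τ = 524.8 × 1.86 = 976.1 N·m counterclockwise.
Potted plant: 9.84 × 9.81 = 96.53 N down at 1.51 m → arm 5.92 m, τ = 96.53 × 5.92 = 571.5 N·m counterclockwise.
Net moment of the loads = 2731 N·m counterclockwise.
The upward force F acts at the left end, arm 7.43 m, giving F × 7.43 clockwise.
Balancing moments: F × 7.43 = 2731, giving F = 2731 / 7.43 = 368 N.

F ≈ 368 N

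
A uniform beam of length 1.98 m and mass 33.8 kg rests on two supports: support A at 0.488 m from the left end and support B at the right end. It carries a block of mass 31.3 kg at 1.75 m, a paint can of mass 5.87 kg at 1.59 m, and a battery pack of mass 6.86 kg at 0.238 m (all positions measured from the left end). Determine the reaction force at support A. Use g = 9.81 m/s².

R_A ≈ 361 N

Choose support B as the axis so its reaction then has zero moment arm.
Beam weight: 33.8 × 9.81 = 331.6 N down at 0.99 m → arm 0.99 m, τ = 331.6 × 0.99 = 328.3 N·m counterclockwise.
Block: 31.3 × 9.81 = 307.1 N down at 1.75 m → arm 0.23 m, τ = 307.1 × 0.23 = 70.63 N·m counterclockwise.
Paint can: 5.87 × 9.81 = 57.58 N down at 1.59 m → arm 0.39 m, τ = 57.58 × 0.39 = 22.46 N·m counterclockwise.
Battery pack: 6.86 × 9.81 = 67.3 N down at 0.238 m → arm 1.742 m, τ = 67.3 × 1.742 = 117.2 N·m counterclockwise.
Net load moment about support B = 538.6 N·m counterclockwise.
Reaction R at support A is upward at 0.488 m, arm 1.492 m → moment R × 1.492 clockwise.
Setting net torque to zero: R × 1.492 = 538.6 → R = 361 N.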